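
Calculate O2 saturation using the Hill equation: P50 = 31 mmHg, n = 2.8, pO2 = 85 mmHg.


Y = pO2^n / (P50^n + pO2^n)
Y = 85^2.8 / (31^2.8 + 85^2.8)
Y = 94.4%

94.4%


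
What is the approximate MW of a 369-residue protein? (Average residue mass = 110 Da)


MW = n_residues * 110 Da
MW = 369 * 110
MW = 40590 Da

40590 Da


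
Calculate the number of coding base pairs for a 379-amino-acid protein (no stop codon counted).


Each amino acid = 1 codon = 3 bp
bp = 379 * 3 = 1137 bp

1137 bp


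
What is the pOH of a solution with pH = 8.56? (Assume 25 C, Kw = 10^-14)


pOH = 14 - pH
pOH = 14 - 8.56
pOH = 5.44

5.44


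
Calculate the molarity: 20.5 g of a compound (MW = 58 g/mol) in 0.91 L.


C = (mass / MW) / volume
C = (20.5 / 58) / 0.91
C = 0.3884 M

0.3884 M


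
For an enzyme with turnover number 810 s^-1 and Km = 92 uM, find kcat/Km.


Catalytic efficiency = kcat / Km
= 810 / 92
= 8.8043 uM^-1*s^-1

8.8043 uM^-1*s^-1


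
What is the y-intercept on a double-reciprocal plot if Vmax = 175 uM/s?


y-intercept = 1/Vmax
= 1/175
= 0.0057 s/uM

0.0057 s/uM


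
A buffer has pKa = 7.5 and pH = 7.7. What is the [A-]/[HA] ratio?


[A-]/[HA] = 10^(pH - pKa)
= 10^(7.7 - 7.5)
= 1.5849

1.5849


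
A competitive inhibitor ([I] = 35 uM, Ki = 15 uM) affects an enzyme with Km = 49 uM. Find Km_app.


Km_app = Km * (1 + [I]/Ki)
Km_app = 49 * (1 + 35/15)
Km_app = 163.3333 uM

163.3333 uM


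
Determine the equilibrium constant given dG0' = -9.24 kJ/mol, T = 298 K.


Keq = exp(-dG0 * 1000 / (R * T))
Keq = exp(-(-9.24) * 1000 / (8.314 * 298))
Keq = 41.6565

41.6565


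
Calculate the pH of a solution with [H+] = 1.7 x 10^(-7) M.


pH = -log10([H+])
pH = -log10(1.7 x 10^(-7))
pH = 6.7696

6.7696


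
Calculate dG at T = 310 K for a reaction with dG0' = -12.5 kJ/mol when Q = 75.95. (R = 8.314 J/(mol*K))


dG = dG0' + RT * ln(Q) / 1000
dG = -12.5 + 8.314 * 310 * ln(75.95) / 1000
dG = -1.3399 kJ/mol

-1.3399 kJ/mol


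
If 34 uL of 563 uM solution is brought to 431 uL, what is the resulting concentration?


C2 = C1 * V1 / V2
C2 = 563 * 34 / 431
C2 = 44.413 uM

44.413 uM


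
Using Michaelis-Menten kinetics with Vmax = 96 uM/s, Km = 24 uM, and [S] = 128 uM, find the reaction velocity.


v = Vmax * [S] / (Km + [S])
v = 96 * 128 / (24 + 128)
v = 80.8421 uM/s

80.8421 uM/s


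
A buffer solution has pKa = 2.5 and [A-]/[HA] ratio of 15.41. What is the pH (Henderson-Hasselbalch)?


pH = pKa + log10([A-]/[HA])
pH = 2.5 + log10(15.41)
pH = 3.6878

3.6878


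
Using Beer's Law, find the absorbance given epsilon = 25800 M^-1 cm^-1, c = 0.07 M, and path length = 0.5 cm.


A = epsilon * c * l
A = 25800 * 0.07 * 0.5
A = 903.0

903.0


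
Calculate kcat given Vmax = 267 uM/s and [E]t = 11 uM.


kcat = Vmax / [E]t
kcat = 267 / 11
kcat = 24.2727 s^-1

24.2727 s^-1


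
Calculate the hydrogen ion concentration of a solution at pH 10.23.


[H+] = 10^(-pH)
[H+] = 10^(-10.23)
[H+] = 5.888e-11 M

5.888e-11 M


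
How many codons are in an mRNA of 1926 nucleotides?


codons = nucleotides / 3
codons = 1926 / 3 = 642

642


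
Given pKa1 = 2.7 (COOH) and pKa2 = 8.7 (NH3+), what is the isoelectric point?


pI = (pKa1 + pKa2) / 2
pI = (2.7 + 8.7) / 2
pI = 5.7

5.7


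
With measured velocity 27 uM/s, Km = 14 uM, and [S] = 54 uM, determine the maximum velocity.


Vmax = v * (Km + [S]) / [S]
Vmax = 27 * (14 + 54) / 54
Vmax = 34.0 uM/s

34.0 uM/s


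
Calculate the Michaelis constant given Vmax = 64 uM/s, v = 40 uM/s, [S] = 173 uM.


Km = [S] * (Vmax - v) / v
Km = 173 * (64 - 40) / 40
Km = 103.8 uM

103.8 uM


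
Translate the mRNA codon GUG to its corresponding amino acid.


Standard genetic code lookup.
Codon GUG -> Val

Val


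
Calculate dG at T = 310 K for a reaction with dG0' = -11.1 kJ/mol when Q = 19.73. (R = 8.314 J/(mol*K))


dG = dG0' + RT * ln(Q) / 1000
dG = -11.1 + 8.314 * 310 * ln(19.73) / 1000
dG = -3.414 kJ/mol

-3.414 kJ/mol


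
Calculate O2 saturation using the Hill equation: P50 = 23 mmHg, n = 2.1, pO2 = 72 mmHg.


Y = pO2^n / (P50^n + pO2^n)
Y = 72^2.1 / (23^2.1 + 72^2.1)
Y = 91.66%

91.66%


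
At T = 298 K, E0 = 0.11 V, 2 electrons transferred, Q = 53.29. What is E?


E = E0 - (RT/nF) * ln(Q)
E = 0.11 - (8.314 * 298 / (2 * 96485)) * ln(53.29)
E = 0.059 V

0.059 V


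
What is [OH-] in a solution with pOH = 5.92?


[OH-] = 10^(-pOH)
[OH-] = 10^(-5.92)
[OH-] = 1.202e-06 M

1.202e-06 M


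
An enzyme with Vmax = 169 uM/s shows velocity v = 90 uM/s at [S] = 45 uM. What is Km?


Km = [S] * (Vmax - v) / v
Km = 45 * (169 - 90) / 90
Km = 39.5 uM

39.5 uM


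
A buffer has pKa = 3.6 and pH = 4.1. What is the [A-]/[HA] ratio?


[A-]/[HA] = 10^(pH - pKa)
= 10^(4.1 - 3.6)
= 3.1623

3.1623


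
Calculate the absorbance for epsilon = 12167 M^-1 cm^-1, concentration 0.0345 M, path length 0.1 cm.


A = epsilon * c * l
A = 12167 * 0.0345 * 0.1
A = 41.9762

41.9762


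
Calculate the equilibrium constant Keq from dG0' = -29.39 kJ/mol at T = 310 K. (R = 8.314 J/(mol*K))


Keq = exp(-dG0 * 1000 / (R * T))
Keq = exp(-(-29.39) * 1000 / (8.314 * 310))
Keq = 89610.6709

89610.6709


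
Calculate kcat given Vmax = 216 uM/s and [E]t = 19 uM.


kcat = Vmax / [E]t
kcat = 216 / 19
kcat = 11.3684 s^-1

11.3684 s^-1


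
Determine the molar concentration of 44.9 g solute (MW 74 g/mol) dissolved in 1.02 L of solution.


C = (mass / MW) / volume
C = (44.9 / 74) / 1.02
C = 0.5949 M

0.5949 M


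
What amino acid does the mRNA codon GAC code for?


Standard genetic code lookup.
Codon GAC -> Asp

Asp


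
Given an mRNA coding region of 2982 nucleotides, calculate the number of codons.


codons = nucleotides / 3
codons = 2982 / 3 = 994

994


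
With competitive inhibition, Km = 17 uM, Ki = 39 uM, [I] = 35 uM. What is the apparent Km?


Km_app = Km * (1 + [I]/Ki)
Km_app = 17 * (1 + 35/39)
Km_app = 32.2564 uM

32.2564 uM


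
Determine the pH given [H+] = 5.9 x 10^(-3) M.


pH = -log10([H+])
pH = -log10(5.9 x 10^(-3))
pH = 2.2291

2.2291


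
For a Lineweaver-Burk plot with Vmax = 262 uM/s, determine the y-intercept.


y-intercept = 1/Vmax
= 1/262
= 0.0038 s/uM

0.0038 s/uM


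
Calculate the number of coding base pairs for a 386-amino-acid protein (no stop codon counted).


Each amino acid = 1 codon = 3 bp
bp = 386 * 3 = 1158 bp

1158 bp


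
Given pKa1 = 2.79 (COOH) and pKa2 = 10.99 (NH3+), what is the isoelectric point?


pI = (pKa1 + pKa2) / 2
pI = (2.79 + 10.99) / 2
pI = 6.89

6.89


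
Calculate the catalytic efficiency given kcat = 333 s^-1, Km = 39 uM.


Catalytic efficiency = kcat / Km
= 333 / 39
= 8.5385 uM^-1*s^-1

8.5385 uM^-1*s^-1


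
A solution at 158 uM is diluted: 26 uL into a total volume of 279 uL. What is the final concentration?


C2 = C1 * V1 / V2
C2 = 158 * 26 / 279
C2 = 14.724 uM

14.724 uM


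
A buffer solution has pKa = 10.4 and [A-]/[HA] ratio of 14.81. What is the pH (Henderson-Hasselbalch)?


pH = pKa + log10([A-]/[HA])
pH = 10.4 + log10(14.81)
pH = 11.5706

11.5706


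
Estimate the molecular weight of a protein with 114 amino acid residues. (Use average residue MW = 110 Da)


MW = n_residues * 110 Da
MW = 114 * 110
MW = 12540 Da

12540 Da


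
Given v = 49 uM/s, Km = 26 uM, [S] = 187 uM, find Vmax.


Vmax = v * (Km + [S]) / [S]
Vmax = 49 * (26 + 187) / 187
Vmax = 55.8128 uM/s

55.8128 uM/s


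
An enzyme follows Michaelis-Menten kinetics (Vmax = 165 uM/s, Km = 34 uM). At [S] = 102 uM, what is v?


v = Vmax * [S] / (Km + [S])
v = 165 * 102 / (34 + 102)
v = 123.75 uM/s

123.75 uM/s


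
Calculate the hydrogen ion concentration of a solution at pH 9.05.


[H+] = 10^(-pH)
[H+] = 10^(-9.05)
[H+] = 8.913e-10 M

8.913e-10 M


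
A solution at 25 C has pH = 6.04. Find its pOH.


pOH = 14 - pH
pOH = 14 - 6.04
pOH = 7.96

7.96


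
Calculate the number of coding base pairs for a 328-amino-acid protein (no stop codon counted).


Each amino acid = 1 codon = 3 bp
bp = 328 * 3 = 984 bp

984 bp


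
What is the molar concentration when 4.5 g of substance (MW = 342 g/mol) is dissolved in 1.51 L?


C = (mass / MW) / volume
C = (4.5 / 342) / 1.51
C = 0.0087 M

0.0087 M


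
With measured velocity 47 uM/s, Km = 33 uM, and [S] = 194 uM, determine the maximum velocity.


Vmax = v * (Km + [S]) / [S]
Vmax = 47 * (33 + 194) / 194
Vmax = 54.9948 uM/s

54.9948 uM/s


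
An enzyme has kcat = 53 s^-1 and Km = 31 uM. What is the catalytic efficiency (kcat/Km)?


Catalytic efficiency = kcat / Km
= 53 / 31
= 1.7097 uM^-1*s^-1

1.7097 uM^-1*s^-1


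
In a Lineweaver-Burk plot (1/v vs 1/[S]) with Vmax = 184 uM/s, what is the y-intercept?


y-intercept = 1/Vmax
= 1/184
= 0.0054 s/uM

0.0054 s/uM


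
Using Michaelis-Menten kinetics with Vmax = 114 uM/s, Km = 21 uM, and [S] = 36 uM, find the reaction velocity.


v = Vmax * [S] / (Km + [S])
v = 114 * 36 / (21 + 36)
v = 72.0 uM/s

72.0 uM/s


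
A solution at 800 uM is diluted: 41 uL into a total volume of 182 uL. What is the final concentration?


C2 = C1 * V1 / V2
C2 = 800 * 41 / 182
C2 = 180.2198 uM

180.2198 uM


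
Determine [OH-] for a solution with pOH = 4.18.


[OH-] = 10^(-pOH)
[OH-] = 10^(-4.18)
[OH-] = 6.607e-05 M

6.607e-05 M


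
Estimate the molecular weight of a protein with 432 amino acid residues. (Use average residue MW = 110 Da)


MW = n_residues * 110 Da
MW = 432 * 110
MW = 47520 Da

47520 Da


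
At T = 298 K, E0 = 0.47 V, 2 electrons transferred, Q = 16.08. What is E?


E = E0 - (RT/nF) * ln(Q)
E = 0.47 - (8.314 * 298 / (2 * 96485)) * ln(16.08)
E = 0.4343 V

0.4343 V


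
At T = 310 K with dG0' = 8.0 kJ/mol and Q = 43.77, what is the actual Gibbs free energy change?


dG = dG0' + RT * ln(Q) / 1000
dG = 8.0 + 8.314 * 310 * ln(43.77) / 1000
dG = 17.7396 kJ/mol

17.7396 kJ/mol


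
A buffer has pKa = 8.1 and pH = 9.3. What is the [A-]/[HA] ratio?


[A-]/[HA] = 10^(pH - pKa)
= 10^(9.3 - 8.1)
= 15.8489

15.8489


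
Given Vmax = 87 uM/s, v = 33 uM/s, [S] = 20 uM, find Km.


Km = [S] * (Vmax - v) / v
Km = 20 * (87 - 33) / 33
Km = 32.7273 uM

32.7273 uM


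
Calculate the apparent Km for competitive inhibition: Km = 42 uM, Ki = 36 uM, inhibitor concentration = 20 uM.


Km_app = Km * (1 + [I]/Ki)
Km_app = 42 * (1 + 20/36)
Km_app = 65.3333 uM

65.3333 uM


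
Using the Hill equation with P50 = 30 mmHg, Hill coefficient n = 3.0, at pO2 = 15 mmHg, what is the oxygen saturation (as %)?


Y = pO2^n / (P50^n + pO2^n)
Y = 15^3.0 / (30^3.0 + 15^3.0)
Y = 11.11%

11.11%


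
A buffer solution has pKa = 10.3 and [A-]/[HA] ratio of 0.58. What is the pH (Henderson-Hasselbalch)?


pH = pKa + log10([A-]/[HA])
pH = 10.3 + log10(0.58)
pH = 10.0634

10.0634


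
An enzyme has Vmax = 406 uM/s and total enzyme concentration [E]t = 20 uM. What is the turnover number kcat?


kcat = Vmax / [E]t
kcat = 406 / 20
kcat = 20.3 s^-1

20.3 s^-1


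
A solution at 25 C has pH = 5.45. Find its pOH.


pOH = 14 - pH
pOH = 14 - 5.45
pOH = 8.55

8.55


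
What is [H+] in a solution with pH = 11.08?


[H+] = 10^(-pH)
[H+] = 10^(-11.08)
[H+] = 8.318e-12 M

8.318e-12 M


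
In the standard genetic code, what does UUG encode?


Standard genetic code lookup.
Codon UUG -> Leu

Leu


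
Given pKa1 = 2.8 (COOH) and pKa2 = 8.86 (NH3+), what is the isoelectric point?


pI = (pKa1 + pKa2) / 2
pI = (2.8 + 8.86) / 2
pI = 5.83

5.83


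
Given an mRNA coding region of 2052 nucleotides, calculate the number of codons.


codons = nucleotides / 3
codons = 2052 / 3 = 684

684


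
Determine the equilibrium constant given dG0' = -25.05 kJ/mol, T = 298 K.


Keq = exp(-dG0 * 1000 / (R * T))
Keq = exp(-(-25.05) * 1000 / (8.314 * 298))
Keq = 24605.005

24605.005


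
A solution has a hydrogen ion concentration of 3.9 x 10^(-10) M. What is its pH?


pH = -log10([H+])
pH = -log10(3.9 x 10^(-10))
pH = 9.4089

9.4089


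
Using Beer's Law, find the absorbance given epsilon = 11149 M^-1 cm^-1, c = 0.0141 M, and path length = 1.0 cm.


A = epsilon * c * l
A = 11149 * 0.0141 * 1.0
A = 157.2009

157.2009


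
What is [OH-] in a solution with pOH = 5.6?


[OH-] = 10^(-pOH)
[OH-] = 10^(-5.6)
[OH-] = 2.512e-06 M

2.512e-06 M


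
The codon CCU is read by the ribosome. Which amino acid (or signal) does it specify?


Standard genetic code lookup.
Codon CCU -> Pro

Pro


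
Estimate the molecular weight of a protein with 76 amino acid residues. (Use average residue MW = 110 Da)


MW = n_residues * 110 Da
MW = 76 * 110
MW = 8360 Da

8360 Da


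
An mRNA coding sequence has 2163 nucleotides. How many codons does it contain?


codons = nucleotides / 3
codons = 2163 / 3 = 721

721


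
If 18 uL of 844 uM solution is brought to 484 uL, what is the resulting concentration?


C2 = C1 * V1 / V2
C2 = 844 * 18 / 484
C2 = 31.3884 uM

31.3884 uM


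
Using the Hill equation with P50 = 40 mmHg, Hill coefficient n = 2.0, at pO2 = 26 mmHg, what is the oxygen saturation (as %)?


Y = pO2^n / (P50^n + pO2^n)
Y = 26^2.0 / (40^2.0 + 26^2.0)
Y = 29.7%

29.7%


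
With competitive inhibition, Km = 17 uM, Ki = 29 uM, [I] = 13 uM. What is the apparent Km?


Km_app = Km * (1 + [I]/Ki)
Km_app = 17 * (1 + 13/29)
Km_app = 24.6207 uM

24.6207 uM


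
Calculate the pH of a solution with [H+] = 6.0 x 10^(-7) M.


pH = -log10([H+])
pH = -log10(6.0 x 10^(-7))
pH = 6.2218

6.2218


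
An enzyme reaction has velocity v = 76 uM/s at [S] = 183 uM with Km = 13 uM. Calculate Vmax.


Vmax = v * (Km + [S]) / [S]
Vmax = 76 * (13 + 183) / 183
Vmax = 81.3989 uM/s

81.3989 uM/s


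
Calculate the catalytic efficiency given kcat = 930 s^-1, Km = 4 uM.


Catalytic efficiency = kcat / Km
= 930 / 4
= 232.5 uM^-1*s^-1

232.5 uM^-1*s^-1


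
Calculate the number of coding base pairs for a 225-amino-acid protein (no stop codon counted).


Each amino acid = 1 codon = 3 bp
bp = 225 * 3 = 675 bp

675 bp


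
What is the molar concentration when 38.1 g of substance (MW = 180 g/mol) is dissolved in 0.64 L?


C = (mass / MW) / volume
C = (38.1 / 180) / 0.64
C = 0.3307 M

0.3307 M


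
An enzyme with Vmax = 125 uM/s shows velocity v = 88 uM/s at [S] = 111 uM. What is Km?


Km = [S] * (Vmax - v) / v
Km = 111 * (125 - 88) / 88
Km = 46.6705 uM

46.6705 uM


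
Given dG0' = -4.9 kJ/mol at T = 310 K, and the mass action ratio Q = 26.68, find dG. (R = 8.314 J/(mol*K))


dG = dG0' + RT * ln(Q) / 1000
dG = -4.9 + 8.314 * 310 * ln(26.68) / 1000
dG = 3.5638 kJ/mol

3.5638 kJ/mol


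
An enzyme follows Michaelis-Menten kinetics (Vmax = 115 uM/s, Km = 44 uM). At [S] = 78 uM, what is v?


v = Vmax * [S] / (Km + [S])
v = 115 * 78 / (44 + 78)
v = 73.5246 uM/s

73.5246 uM/s


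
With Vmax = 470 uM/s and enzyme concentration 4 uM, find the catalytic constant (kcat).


kcat = Vmax / [E]t
kcat = 470 / 4
kcat = 117.5 s^-1

117.5 s^-1


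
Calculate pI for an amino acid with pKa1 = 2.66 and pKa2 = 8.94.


pI = (pKa1 + pKa2) / 2
pI = (2.66 + 8.94) / 2
pI = 5.8

5.8


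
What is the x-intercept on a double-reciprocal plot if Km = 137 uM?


x-intercept = -1/Km
= -1/137
= -0.0073 1/uM

-0.0073 1/uM


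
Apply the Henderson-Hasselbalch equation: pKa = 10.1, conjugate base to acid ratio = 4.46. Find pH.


pH = pKa + log10([A-]/[HA])
pH = 10.1 + log10(4.46)
pH = 10.7493

10.7493


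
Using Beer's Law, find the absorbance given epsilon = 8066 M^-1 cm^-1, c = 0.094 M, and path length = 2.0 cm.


A = epsilon * c * l
A = 8066 * 0.094 * 2.0
A = 1516.408

1516.408


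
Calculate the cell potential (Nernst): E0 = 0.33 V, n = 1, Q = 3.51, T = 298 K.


E = E0 - (RT/nF) * ln(Q)
E = 0.33 - (8.314 * 298 / (1 * 96485)) * ln(3.51)
E = 0.2978 V

0.2978 V


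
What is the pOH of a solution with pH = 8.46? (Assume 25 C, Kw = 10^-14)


pOH = 14 - pH
pOH = 14 - 8.46
pOH = 5.54

5.54


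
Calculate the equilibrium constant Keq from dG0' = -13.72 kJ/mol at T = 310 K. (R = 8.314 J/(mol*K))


Keq = exp(-dG0 * 1000 / (R * T))
Keq = exp(-(-13.72) * 1000 / (8.314 * 310))
Keq = 205.0631

205.0631


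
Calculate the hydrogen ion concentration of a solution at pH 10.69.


[H+] = 10^(-pH)
[H+] = 10^(-10.69)
[H+] = 2.042e-11 M

2.042e-11 M


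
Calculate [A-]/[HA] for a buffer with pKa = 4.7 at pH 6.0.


[A-]/[HA] = 10^(pH - pKa)
= 10^(6.0 - 4.7)
= 19.9526

19.9526


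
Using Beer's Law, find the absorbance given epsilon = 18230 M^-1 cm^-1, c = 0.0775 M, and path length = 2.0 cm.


A = epsilon * c * l
A = 18230 * 0.0775 * 2.0
A = 2825.65

2825.65


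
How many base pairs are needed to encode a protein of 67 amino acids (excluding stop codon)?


Each amino acid = 1 codon = 3 bp
bp = 67 * 3 = 201 bp

201 bp


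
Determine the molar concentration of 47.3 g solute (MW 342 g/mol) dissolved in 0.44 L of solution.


C = (mass / MW) / volume
C = (47.3 / 342) / 0.44
C = 0.3143 M

0.3143 M


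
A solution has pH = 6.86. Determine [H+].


[H+] = 10^(-pH)
[H+] = 10^(-6.86)
[H+] = 1.380e-07 M

1.380e-07 M


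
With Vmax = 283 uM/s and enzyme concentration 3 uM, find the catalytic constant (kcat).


kcat = Vmax / [E]t
kcat = 283 / 3
kcat = 94.3333 s^-1

94.3333 s^-1


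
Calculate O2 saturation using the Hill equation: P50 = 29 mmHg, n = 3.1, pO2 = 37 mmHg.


Y = pO2^n / (P50^n + pO2^n)
Y = 37^3.1 / (29^3.1 + 37^3.1)
Y = 68.03%

68.03%


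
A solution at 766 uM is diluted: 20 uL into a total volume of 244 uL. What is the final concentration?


C2 = C1 * V1 / V2
C2 = 766 * 20 / 244
C2 = 62.7869 uM

62.7869 uM


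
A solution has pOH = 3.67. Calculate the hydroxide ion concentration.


[OH-] = 10^(-pOH)
[OH-] = 10^(-3.67)
[OH-] = 2.138e-04 M

2.138e-04 M


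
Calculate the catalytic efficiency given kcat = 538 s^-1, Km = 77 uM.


Catalytic efficiency = kcat / Km
= 538 / 77
= 6.987 uM^-1*s^-1

6.987 uM^-1*s^-1


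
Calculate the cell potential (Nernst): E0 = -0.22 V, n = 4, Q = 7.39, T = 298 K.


E = E0 - (RT/nF) * ln(Q)
E = -0.22 - (8.314 * 298 / (4 * 96485)) * ln(7.39)
E = -0.2328 V

-0.2328 V


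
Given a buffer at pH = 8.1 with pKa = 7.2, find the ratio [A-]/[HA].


[A-]/[HA] = 10^(pH - pKa)
= 10^(8.1 - 7.2)
= 7.9433

7.9433


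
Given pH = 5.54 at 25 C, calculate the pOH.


pOH = 14 - pH
pOH = 14 - 5.54
pOH = 8.46

8.46


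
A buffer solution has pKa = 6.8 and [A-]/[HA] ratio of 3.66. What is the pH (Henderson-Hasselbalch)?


pH = pKa + log10([A-]/[HA])
pH = 6.8 + log10(3.66)
pH = 7.3635

7.3635


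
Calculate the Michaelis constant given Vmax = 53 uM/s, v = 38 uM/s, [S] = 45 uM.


Km = [S] * (Vmax - v) / v
Km = 45 * (53 - 38) / 38
Km = 17.7632 uM

17.7632 uM


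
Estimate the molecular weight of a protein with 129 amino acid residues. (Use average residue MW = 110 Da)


MW = n_residues * 110 Da
MW = 129 * 110
MW = 14190 Da

14190 Da


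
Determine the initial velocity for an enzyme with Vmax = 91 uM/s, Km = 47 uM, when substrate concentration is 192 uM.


v = Vmax * [S] / (Km + [S])
v = 91 * 192 / (47 + 192)
v = 73.1046 uM/s

73.1046 uM/s


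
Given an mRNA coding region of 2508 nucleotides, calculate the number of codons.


codons = nucleotides / 3
codons = 2508 / 3 = 836

836


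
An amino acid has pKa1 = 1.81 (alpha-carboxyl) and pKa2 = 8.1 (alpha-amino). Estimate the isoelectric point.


pI = (pKa1 + pKa2) / 2
pI = (1.81 + 8.1) / 2
pI = 4.955

4.955


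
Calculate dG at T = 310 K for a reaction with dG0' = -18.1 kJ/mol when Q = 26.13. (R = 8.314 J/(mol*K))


dG = dG0' + RT * ln(Q) / 1000
dG = -18.1 + 8.314 * 310 * ln(26.13) / 1000
dG = -9.6899 kJ/mol

-9.6899 kJ/mol


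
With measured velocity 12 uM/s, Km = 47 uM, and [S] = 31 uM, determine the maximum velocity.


Vmax = v * (Km + [S]) / [S]
Vmax = 12 * (47 + 31) / 31
Vmax = 30.1935 uM/s

30.1935 uM/s


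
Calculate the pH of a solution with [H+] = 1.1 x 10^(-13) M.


pH = -log10([H+])
pH = -log10(1.1 x 10^(-13))
pH = 12.9586

12.9586


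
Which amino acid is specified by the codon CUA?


Standard genetic code lookup.
Codon CUA -> Leu

Leu


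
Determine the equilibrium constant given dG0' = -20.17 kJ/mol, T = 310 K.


Keq = exp(-dG0 * 1000 / (R * T))
Keq = exp(-(-20.17) * 1000 / (8.314 * 310))
Keq = 2504.6343

2504.6343


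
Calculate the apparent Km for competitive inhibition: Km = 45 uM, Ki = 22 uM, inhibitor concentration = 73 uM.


Km_app = Km * (1 + [I]/Ki)
Km_app = 45 * (1 + 73/22)
Km_app = 194.3182 uM

194.3182 uM


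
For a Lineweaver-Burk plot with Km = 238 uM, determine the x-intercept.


x-intercept = -1/Km
= -1/238
= -0.0042 1/uM

-0.0042 1/uM


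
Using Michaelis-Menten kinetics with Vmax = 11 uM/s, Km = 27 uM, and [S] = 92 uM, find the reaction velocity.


v = Vmax * [S] / (Km + [S])
v = 11 * 92 / (27 + 92)
v = 8.5042 uM/s

8.5042 uM/s


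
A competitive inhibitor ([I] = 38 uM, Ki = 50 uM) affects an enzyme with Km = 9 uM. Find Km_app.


Km_app = Km * (1 + [I]/Ki)
Km_app = 9 * (1 + 38/50)
Km_app = 15.84 uM

15.84 uM


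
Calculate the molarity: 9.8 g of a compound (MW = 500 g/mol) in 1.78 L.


C = (mass / MW) / volume
C = (9.8 / 500) / 1.78
C = 0.011 M

0.011 M


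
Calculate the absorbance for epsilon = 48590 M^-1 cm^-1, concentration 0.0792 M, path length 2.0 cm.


A = epsilon * c * l
A = 48590 * 0.0792 * 2.0
A = 7696.656

7696.656


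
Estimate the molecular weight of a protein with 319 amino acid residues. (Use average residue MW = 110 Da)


MW = n_residues * 110 Da
MW = 319 * 110
MW = 35090 Da

35090 Da


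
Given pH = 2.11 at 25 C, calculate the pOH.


pOH = 14 - pH
pOH = 14 - 2.11
pOH = 11.89

11.89


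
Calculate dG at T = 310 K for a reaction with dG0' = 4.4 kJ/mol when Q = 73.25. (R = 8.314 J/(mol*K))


dG = dG0' + RT * ln(Q) / 1000
dG = 4.4 + 8.314 * 310 * ln(73.25) / 1000
dG = 15.4668 kJ/mol

15.4668 kJ/mol


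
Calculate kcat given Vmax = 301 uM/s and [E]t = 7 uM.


kcat = Vmax / [E]t
kcat = 301 / 7
kcat = 43.0 s^-1

43.0 s^-1


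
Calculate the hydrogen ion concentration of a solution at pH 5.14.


[H+] = 10^(-pH)
[H+] = 10^(-5.14)
[H+] = 7.244e-06 M

7.244e-06 M


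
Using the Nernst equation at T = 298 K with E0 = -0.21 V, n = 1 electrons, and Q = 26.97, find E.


E = E0 - (RT/nF) * ln(Q)
E = -0.21 - (8.314 * 298 / (1 * 96485)) * ln(26.97)
E = -0.2946 V

-0.2946 V


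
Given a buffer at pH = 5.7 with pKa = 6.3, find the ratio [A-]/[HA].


[A-]/[HA] = 10^(pH - pKa)
= 10^(5.7 - 6.3)
= 0.2512

0.2512


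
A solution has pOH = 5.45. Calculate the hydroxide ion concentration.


[OH-] = 10^(-pOH)
[OH-] = 10^(-5.45)
[OH-] = 3.548e-06 M

3.548e-06 M


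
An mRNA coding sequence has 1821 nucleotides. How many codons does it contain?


codons = nucleotides / 3
codons = 1821 / 3 = 607

607


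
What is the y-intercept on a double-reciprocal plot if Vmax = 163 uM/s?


y-intercept = 1/Vmax
= 1/163
= 0.0061 s/uM

0.0061 s/uM


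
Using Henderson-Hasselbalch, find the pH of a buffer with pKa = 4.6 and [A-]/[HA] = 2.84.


pH = pKa + log10([A-]/[HA])
pH = 4.6 + log10(2.84)
pH = 5.0533

5.0533


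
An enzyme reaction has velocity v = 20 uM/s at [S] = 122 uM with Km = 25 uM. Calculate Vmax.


Vmax = v * (Km + [S]) / [S]
Vmax = 20 * (25 + 122) / 122
Vmax = 24.0984 uM/s

24.0984 uM/s


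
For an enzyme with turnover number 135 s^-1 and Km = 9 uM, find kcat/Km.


Catalytic efficiency = kcat / Km
= 135 / 9
= 15.0 uM^-1*s^-1

15.0 uM^-1*s^-1


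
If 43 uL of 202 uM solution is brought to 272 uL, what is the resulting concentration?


C2 = C1 * V1 / V2
C2 = 202 * 43 / 272
C2 = 31.9338 uM

31.9338 uM


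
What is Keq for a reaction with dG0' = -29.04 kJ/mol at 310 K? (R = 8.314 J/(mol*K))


Keq = exp(-dG0 * 1000 / (R * T))
Keq = exp(-(-29.04) * 1000 / (8.314 * 310))
Keq = 78231.7428

78231.7428


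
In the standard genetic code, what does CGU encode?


Standard genetic code lookup.
Codon CGU -> Arg

Arg


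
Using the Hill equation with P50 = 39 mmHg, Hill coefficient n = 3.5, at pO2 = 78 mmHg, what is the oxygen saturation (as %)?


Y = pO2^n / (P50^n + pO2^n)
Y = 78^3.5 / (39^3.5 + 78^3.5)
Y = 91.88%

91.88%


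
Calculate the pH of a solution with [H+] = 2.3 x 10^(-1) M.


pH = -log10([H+])
pH = -log10(2.3 x 10^(-1))
pH = 0.6383

0.6383


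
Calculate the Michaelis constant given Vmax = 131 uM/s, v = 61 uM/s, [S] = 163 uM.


Km = [S] * (Vmax - v) / v
Km = 163 * (131 - 61) / 61
Km = 187.0492 uM

187.0492 uM


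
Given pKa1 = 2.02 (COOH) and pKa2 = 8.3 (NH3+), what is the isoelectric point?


pI = (pKa1 + pKa2) / 2
pI = (2.02 + 8.3) / 2
pI = 5.16

5.16


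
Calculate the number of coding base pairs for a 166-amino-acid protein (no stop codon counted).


Each amino acid = 1 codon = 3 bp
bp = 166 * 3 = 498 bp

498 bp


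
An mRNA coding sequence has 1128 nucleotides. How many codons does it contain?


codons = nucleotides / 3
codons = 1128 / 3 = 376

376


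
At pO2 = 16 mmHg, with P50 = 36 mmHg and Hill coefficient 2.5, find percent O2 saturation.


Y = pO2^n / (P50^n + pO2^n)
Y = 16^2.5 / (36^2.5 + 16^2.5)
Y = 11.64%

11.64%


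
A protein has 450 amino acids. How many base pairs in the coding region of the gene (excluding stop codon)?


Each amino acid = 1 codon = 3 bp
bp = 450 * 3 = 1350 bp

1350 bp


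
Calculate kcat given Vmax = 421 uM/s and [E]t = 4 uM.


kcat = Vmax / [E]t
kcat = 421 / 4
kcat = 105.25 s^-1

105.25 s^-1


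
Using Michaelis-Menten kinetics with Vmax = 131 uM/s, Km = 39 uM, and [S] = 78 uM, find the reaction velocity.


v = Vmax * [S] / (Km + [S])
v = 131 * 78 / (39 + 78)
v = 87.3333 uM/s

87.3333 uM/s


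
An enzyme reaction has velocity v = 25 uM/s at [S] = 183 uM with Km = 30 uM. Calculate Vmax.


Vmax = v * (Km + [S]) / [S]
Vmax = 25 * (30 + 183) / 183
Vmax = 29.0984 uM/s

29.0984 uM/s


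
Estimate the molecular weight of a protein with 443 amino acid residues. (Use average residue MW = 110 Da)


MW = n_residues * 110 Da
MW = 443 * 110
MW = 48730 Da

48730 Da


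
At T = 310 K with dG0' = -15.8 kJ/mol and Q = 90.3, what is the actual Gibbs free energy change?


dG = dG0' + RT * ln(Q) / 1000
dG = -15.8 + 8.314 * 310 * ln(90.3) / 1000
dG = -4.1939 kJ/mol

-4.1939 kJ/mol


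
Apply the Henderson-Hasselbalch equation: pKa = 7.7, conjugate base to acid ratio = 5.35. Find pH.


pH = pKa + log10([A-]/[HA])
pH = 7.7 + log10(5.35)
pH = 8.4284

8.4284


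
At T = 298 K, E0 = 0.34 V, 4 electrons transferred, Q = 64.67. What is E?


E = E0 - (RT/nF) * ln(Q)
E = 0.34 - (8.314 * 298 / (4 * 96485)) * ln(64.67)
E = 0.3132 V

0.3132 V


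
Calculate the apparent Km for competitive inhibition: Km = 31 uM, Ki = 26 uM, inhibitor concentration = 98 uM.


Km_app = Km * (1 + [I]/Ki)
Km_app = 31 * (1 + 98/26)
Km_app = 147.8462 uM

147.8462 uM


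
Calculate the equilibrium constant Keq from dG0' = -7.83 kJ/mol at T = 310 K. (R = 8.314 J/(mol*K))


Keq = exp(-dG0 * 1000 / (R * T))
Keq = exp(-(-7.83) * 1000 / (8.314 * 310))
Keq = 20.8638

20.8638


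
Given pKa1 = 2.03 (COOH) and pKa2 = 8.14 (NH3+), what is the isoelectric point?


pI = (pKa1 + pKa2) / 2
pI = (2.03 + 8.14) / 2
pI = 5.085

5.085


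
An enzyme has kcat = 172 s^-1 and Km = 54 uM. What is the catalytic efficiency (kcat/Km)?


Catalytic efficiency = kcat / Km
= 172 / 54
= 3.1852 uM^-1*s^-1

3.1852 uM^-1*s^-1


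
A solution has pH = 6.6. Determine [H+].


[H+] = 10^(-pH)
[H+] = 10^(-6.6)
[H+] = 2.512e-07 M

2.512e-07 M


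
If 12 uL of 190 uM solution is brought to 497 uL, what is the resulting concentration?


C2 = C1 * V1 / V2
C2 = 190 * 12 / 497
C2 = 4.5875 uM

4.5875 uM


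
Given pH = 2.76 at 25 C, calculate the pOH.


pOH = 14 - pH
pOH = 14 - 2.76
pOH = 11.24

11.24


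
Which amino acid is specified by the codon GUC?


Standard genetic code lookup.
Codon GUC -> Val

Val


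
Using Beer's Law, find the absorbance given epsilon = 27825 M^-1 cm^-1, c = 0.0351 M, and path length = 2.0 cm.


A = epsilon * c * l
A = 27825 * 0.0351 * 2.0
A = 1953.315

1953.315


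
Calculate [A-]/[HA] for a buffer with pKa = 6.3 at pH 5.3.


[A-]/[HA] = 10^(pH - pKa)
= 10^(5.3 - 6.3)
= 0.1

0.1


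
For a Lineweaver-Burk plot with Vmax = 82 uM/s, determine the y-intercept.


y-intercept = 1/Vmax
= 1/82
= 0.0122 s/uM

0.0122 s/uM


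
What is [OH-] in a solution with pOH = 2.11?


[OH-] = 10^(-pOH)
[OH-] = 10^(-2.11)
[OH-] = 0.0078 M

0.0078 M


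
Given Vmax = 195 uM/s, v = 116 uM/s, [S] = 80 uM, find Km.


Km = [S] * (Vmax - v) / v
Km = 80 * (195 - 116) / 116
Km = 54.4828 uM

54.4828 uM


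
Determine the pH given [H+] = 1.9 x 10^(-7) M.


pH = -log10([H+])
pH = -log10(1.9 x 10^(-7))
pH = 6.7212

6.7212


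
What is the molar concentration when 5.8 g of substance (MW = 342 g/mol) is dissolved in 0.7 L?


C = (mass / MW) / volume
C = (5.8 / 342) / 0.7
C = 0.0242 M

0.0242 M


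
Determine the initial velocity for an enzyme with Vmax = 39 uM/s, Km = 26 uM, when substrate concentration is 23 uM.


v = Vmax * [S] / (Km + [S])
v = 39 * 23 / (26 + 23)
v = 18.3061 uM/s

18.3061 uM/s


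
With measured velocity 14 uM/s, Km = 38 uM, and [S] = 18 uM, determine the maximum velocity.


Vmax = v * (Km + [S]) / [S]
Vmax = 14 * (38 + 18) / 18
Vmax = 43.5556 uM/s

43.5556 uM/s


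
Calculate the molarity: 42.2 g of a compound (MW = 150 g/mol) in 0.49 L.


C = (mass / MW) / volume
C = (42.2 / 150) / 0.49
C = 0.5741 M

0.5741 M


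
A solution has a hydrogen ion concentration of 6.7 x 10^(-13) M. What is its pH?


pH = -log10([H+])
pH = -log10(6.7 x 10^(-13))
pH = 12.1739

12.1739


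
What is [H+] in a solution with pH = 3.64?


[H+] = 10^(-pH)
[H+] = 10^(-3.64)
[H+] = 2.291e-04 M

2.291e-04 M


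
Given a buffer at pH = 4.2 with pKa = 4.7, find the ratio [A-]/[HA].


[A-]/[HA] = 10^(pH - pKa)
= 10^(4.2 - 4.7)
= 0.3162

0.3162


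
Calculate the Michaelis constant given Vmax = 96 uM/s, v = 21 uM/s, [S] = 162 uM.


Km = [S] * (Vmax - v) / v
Km = 162 * (96 - 21) / 21
Km = 578.5714 uM

578.5714 uM


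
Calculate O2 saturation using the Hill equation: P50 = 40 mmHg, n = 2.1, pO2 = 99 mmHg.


Y = pO2^n / (P50^n + pO2^n)
Y = 99^2.1 / (40^2.1 + 99^2.1)
Y = 87.02%

87.02%


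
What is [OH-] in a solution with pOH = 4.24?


[OH-] = 10^(-pOH)
[OH-] = 10^(-4.24)
[OH-] = 5.754e-05 M

5.754e-05 M


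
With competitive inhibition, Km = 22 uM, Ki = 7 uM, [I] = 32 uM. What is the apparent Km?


Km_app = Km * (1 + [I]/Ki)
Km_app = 22 * (1 + 32/7)
Km_app = 122.5714 uM

122.5714 uM


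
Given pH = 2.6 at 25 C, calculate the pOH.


pOH = 14 - pH
pOH = 14 - 2.6
pOH = 11.4

11.4


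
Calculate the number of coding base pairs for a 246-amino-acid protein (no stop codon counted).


Each amino acid = 1 codon = 3 bp
bp = 246 * 3 = 738 bp

738 bp


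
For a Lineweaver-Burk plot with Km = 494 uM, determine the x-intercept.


x-intercept = -1/Km
= -1/494
= -0.002 1/uM

-0.002 1/uM


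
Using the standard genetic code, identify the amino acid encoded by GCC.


Standard genetic code lookup.
Codon GCC -> Ala

Ala


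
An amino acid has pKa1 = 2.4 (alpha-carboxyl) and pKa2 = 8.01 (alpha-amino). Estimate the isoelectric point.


pI = (pKa1 + pKa2) / 2
pI = (2.4 + 8.01) / 2
pI = 5.205

5.205


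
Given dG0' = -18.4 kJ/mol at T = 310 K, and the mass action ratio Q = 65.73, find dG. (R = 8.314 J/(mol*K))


dG = dG0' + RT * ln(Q) / 1000
dG = -18.4 + 8.314 * 310 * ln(65.73) / 1000
dG = -7.6124 kJ/mol

-7.6124 kJ/mol


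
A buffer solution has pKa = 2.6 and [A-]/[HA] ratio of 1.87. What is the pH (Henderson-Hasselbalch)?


pH = pKa + log10([A-]/[HA])
pH = 2.6 + log10(1.87)
pH = 2.8718

2.8718


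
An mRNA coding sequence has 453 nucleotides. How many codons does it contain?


codons = nucleotides / 3
codons = 453 / 3 = 151

151


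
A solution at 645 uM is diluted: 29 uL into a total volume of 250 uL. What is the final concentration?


C2 = C1 * V1 / V2
C2 = 645 * 29 / 250
C2 = 74.82 uM

74.82 uM


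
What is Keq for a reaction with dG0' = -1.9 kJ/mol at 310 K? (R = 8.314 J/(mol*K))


Keq = exp(-dG0 * 1000 / (R * T))
Keq = exp(-(-1.9) * 1000 / (8.314 * 310))
Keq = 2.0901

2.0901


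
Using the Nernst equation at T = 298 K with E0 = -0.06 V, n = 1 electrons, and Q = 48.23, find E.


E = E0 - (RT/nF) * ln(Q)
E = -0.06 - (8.314 * 298 / (1 * 96485)) * ln(48.23)
E = -0.1595 V

-0.1595 V


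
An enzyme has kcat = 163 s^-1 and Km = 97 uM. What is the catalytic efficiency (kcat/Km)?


Catalytic efficiency = kcat / Km
= 163 / 97
= 1.6804 uM^-1*s^-1

1.6804 uM^-1*s^-1


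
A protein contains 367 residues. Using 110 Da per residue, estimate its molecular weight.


MW = n_residues * 110 Da
MW = 367 * 110
MW = 40370 Da

40370 Da


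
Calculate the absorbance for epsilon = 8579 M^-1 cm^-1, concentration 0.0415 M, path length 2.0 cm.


A = epsilon * c * l
A = 8579 * 0.0415 * 2.0
A = 712.057

712.057


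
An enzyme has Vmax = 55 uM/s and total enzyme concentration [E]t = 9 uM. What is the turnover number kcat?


kcat = Vmax / [E]t
kcat = 55 / 9
kcat = 6.1111 s^-1

6.1111 s^-1


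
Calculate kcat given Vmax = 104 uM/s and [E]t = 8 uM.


kcat = Vmax / [E]t
kcat = 104 / 8
kcat = 13.0 s^-1

13.0 s^-1


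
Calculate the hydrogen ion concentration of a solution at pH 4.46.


[H+] = 10^(-pH)
[H+] = 10^(-4.46)
[H+] = 3.467e-05 M

3.467e-05 M


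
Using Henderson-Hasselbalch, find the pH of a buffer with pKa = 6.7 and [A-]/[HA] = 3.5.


pH = pKa + log10([A-]/[HA])
pH = 6.7 + log10(3.5)
pH = 7.2441

7.2441


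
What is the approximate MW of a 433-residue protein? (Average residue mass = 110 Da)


MW = n_residues * 110 Da
MW = 433 * 110
MW = 47630 Da

47630 Da


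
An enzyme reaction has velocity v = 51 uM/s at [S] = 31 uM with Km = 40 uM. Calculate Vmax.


Vmax = v * (Km + [S]) / [S]
Vmax = 51 * (40 + 31) / 31
Vmax = 116.8065 uM/s

116.8065 uM/s


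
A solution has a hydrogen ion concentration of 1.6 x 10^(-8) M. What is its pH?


pH = -log10([H+])
pH = -log10(1.6 x 10^(-8))
pH = 7.7959

7.7959


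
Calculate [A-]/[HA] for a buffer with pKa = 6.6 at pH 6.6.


[A-]/[HA] = 10^(pH - pKa)
= 10^(6.6 - 6.6)
= 1.0

1.0


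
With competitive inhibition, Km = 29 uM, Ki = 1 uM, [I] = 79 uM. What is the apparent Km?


Km_app = Km * (1 + [I]/Ki)
Km_app = 29 * (1 + 79/1)
Km_app = 2320.0 uM

2320.0 uM


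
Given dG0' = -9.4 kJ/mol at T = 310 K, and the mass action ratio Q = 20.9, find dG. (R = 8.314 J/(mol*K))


dG = dG0' + RT * ln(Q) / 1000
dG = -9.4 + 8.314 * 310 * ln(20.9) / 1000
dG = -1.5655 kJ/mol

-1.5655 kJ/mol


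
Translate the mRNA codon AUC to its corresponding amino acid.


Standard genetic code lookup.
Codon AUC -> Ile

Ile


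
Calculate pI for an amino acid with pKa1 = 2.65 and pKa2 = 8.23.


pI = (pKa1 + pKa2) / 2
pI = (2.65 + 8.23) / 2
pI = 5.44

5.44


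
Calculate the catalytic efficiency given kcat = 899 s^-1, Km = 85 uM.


Catalytic efficiency = kcat / Km
= 899 / 85
= 10.5765 uM^-1*s^-1

10.5765 uM^-1*s^-1


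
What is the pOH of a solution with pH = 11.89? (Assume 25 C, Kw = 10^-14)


pOH = 14 - pH
pOH = 14 - 11.89
pOH = 2.11

2.11


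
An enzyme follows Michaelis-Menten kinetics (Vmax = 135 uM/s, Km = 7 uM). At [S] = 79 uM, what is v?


v = Vmax * [S] / (Km + [S])
v = 135 * 79 / (7 + 79)
v = 124.0116 uM/s

124.0116 uM/s


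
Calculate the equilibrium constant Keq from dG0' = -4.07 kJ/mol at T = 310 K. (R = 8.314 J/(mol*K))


Keq = exp(-dG0 * 1000 / (R * T))
Keq = exp(-(-4.07) * 1000 / (8.314 * 310))
Keq = 4.8508

4.8508


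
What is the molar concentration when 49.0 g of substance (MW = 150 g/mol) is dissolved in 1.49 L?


C = (mass / MW) / volume
C = (49.0 / 150) / 1.49
C = 0.2192 M

0.2192 M


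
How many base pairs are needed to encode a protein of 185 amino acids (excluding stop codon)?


Each amino acid = 1 codon = 3 bp
bp = 185 * 3 = 555 bp

555 bp


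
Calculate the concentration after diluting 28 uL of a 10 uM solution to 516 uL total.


C2 = C1 * V1 / V2
C2 = 10 * 28 / 516
C2 = 0.5426 uM

0.5426 uM


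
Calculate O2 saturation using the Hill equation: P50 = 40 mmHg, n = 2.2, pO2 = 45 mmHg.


Y = pO2^n / (P50^n + pO2^n)
Y = 45^2.2 / (40^2.2 + 45^2.2)
Y = 56.44%

56.44%


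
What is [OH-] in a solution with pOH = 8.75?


[OH-] = 10^(-pOH)
[OH-] = 10^(-8.75)
[OH-] = 1.778e-09 M

1.778e-09 M


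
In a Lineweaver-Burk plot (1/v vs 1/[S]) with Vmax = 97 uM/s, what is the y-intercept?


y-intercept = 1/Vmax
= 1/97
= 0.0103 s/uM

0.0103 s/uM


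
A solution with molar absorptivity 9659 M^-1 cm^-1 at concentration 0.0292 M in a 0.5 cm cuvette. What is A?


A = epsilon * c * l
A = 9659 * 0.0292 * 0.5
A = 141.0214

141.0214


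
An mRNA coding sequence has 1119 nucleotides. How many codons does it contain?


codons = nucleotides / 3
codons = 1119 / 3 = 373

373


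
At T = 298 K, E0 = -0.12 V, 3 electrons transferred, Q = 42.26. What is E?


E = E0 - (RT/nF) * ln(Q)
E = -0.12 - (8.314 * 298 / (3 * 96485)) * ln(42.26)
E = -0.152 V

-0.152 V


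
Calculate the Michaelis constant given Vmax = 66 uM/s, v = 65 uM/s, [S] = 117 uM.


Km = [S] * (Vmax - v) / v
Km = 117 * (66 - 65) / 65
Km = 1.8 uM

1.8 uM


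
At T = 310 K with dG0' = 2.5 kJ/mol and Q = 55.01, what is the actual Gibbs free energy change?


dG = dG0' + RT * ln(Q) / 1000
dG = 2.5 + 8.314 * 310 * ln(55.01) / 1000
dG = 12.8287 kJ/mol

12.8287 kJ/mol


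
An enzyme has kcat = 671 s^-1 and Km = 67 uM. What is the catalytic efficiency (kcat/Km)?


Catalytic efficiency = kcat / Km
= 671 / 67
= 10.0149 uM^-1*s^-1

10.0149 uM^-1*s^-1


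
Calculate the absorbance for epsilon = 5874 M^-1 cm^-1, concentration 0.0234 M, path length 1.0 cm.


A = epsilon * c * l
A = 5874 * 0.0234 * 1.0
A = 137.4516

137.4516


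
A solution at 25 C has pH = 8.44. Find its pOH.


pOH = 14 - pH
pOH = 14 - 8.44
pOH = 5.56

5.56


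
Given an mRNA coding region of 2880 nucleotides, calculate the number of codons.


codons = nucleotides / 3
codons = 2880 / 3 = 960

960


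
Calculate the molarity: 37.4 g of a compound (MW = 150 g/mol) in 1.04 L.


C = (mass / MW) / volume
C = (37.4 / 150) / 1.04
C = 0.2397 M

0.2397 M


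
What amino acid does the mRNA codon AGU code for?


Standard genetic code lookup.
Codon AGU -> Ser

Ser


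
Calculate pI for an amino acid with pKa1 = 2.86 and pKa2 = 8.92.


pI = (pKa1 + pKa2) / 2
pI = (2.86 + 8.92) / 2
pI = 5.89

5.89


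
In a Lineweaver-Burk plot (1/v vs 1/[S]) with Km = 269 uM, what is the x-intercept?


x-intercept = -1/Km
= -1/269
= -0.0037 1/uM

-0.0037 1/uM


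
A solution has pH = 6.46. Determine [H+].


[H+] = 10^(-pH)
[H+] = 10^(-6.46)
[H+] = 3.467e-07 M

3.467e-07 M


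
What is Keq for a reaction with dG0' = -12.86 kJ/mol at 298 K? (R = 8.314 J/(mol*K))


Keq = exp(-dG0 * 1000 / (R * T))
Keq = exp(-(-12.86) * 1000 / (8.314 * 298))
Keq = 179.5701

179.5701


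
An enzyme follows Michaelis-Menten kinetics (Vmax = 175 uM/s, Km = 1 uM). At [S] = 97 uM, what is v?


v = Vmax * [S] / (Km + [S])
v = 175 * 97 / (1 + 97)
v = 173.2143 uM/s

173.2143 uM/s
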